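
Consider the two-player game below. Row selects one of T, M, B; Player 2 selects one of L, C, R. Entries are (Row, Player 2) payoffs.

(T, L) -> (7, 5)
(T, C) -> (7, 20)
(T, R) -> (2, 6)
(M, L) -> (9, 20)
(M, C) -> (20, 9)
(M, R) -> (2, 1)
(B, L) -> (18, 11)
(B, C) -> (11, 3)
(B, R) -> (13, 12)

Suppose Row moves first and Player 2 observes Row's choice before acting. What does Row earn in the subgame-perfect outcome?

Work backward from Player 2's decision.
- T → Player 2 plays C (best of 5, 20, 6); Row gets 7.
- M → Player 2 plays L (best of 20, 9, 1); Row gets 9.
- B → Player 2 plays R (best of 11, 3, 12); Row gets 13.
Maximizing over 7, 9, 13, Row chooses B. Subgame-perfect outcome: (B, R) with payoffs (13, 12).

13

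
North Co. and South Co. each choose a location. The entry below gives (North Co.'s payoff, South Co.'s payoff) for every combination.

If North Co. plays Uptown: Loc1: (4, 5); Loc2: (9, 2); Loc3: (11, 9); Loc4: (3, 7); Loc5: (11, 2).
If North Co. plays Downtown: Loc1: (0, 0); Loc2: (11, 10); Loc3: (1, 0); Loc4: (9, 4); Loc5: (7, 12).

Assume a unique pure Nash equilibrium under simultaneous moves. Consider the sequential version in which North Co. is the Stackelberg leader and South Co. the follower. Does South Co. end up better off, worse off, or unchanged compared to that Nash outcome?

unchanged

South Co. best-responds to each possible North Co. move:
- Uptown: South Co. compares 5, 2, 9, 7, 2 and picks Loc3; North Co. would get 11.
- Downtown: South Co. compares 0, 10, 0, 4, 12 and picks Loc5; North Co. would get 7.
North Co.'s induced payoffs are 11, 7, so North Co. commits to Uptown. Subgame-perfect outcome: (Uptown, Loc3) with payoffs (11, 9).
Now find the simultaneous Nash equilibrium.
North Co.'s best replies: Loc1→Uptown; Loc2→Downtown; Loc3→Uptown; Loc4→Downtown; Loc5→Uptown.
South Co.'s best replies: Uptown→Loc3; Downtown→Loc5.
Only (Uptown, Loc3) has each player best-responding; Nash payoffs (11, 9).
South Co. earns 9 sequentially versus 9 at the Nash outcome: unchanged.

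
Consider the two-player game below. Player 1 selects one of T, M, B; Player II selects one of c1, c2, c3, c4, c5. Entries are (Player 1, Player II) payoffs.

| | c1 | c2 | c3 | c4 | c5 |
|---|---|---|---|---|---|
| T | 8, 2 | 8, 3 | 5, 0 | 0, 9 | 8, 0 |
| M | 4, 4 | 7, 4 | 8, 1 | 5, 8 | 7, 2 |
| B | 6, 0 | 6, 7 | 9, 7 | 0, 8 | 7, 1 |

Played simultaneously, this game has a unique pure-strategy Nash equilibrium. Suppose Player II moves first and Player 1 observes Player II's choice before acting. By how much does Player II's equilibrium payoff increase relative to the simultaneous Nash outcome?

Solve by backward induction (Player II leads).
- c1 → Player 1 plays T (best of 8, 4, 6); Player II gets 2.
- c2 → Player 1 plays T (best of 8, 7, 6); Player II gets 3.
- c3 → Player 1 plays B (best of 5, 8, 9); Player II gets 7.
- c4 → Player 1 plays M (best of 0, 5, 0); Player II gets 8.
- c5 → Player 1 plays T (best of 8, 7, 7); Player II gets 0.
Among 2, 3, 7, 8, 0, the best is 8 at c4. Subgame-perfect outcome: (M, c4) with payoffs (5, 8).
Now find the simultaneous Nash equilibrium.
Player 1's best replies: c1→T; c2→T; c3→B; c4→M; c5→T.
Player II's best replies: T→c4; M→c4; B→c4.
The unique mutual best reply is (M, c4), giving (5, 8).
Player II's commitment gain: 8 − 8 = 0.

0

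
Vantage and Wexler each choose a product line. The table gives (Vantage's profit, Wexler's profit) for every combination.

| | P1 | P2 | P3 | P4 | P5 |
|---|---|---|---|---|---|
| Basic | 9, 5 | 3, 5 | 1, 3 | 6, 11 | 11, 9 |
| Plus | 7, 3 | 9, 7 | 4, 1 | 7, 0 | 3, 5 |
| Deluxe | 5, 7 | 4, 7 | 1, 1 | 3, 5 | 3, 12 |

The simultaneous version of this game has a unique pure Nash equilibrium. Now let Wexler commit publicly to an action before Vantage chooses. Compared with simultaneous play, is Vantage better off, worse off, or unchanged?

Work backward from Vantage's decision.
- P1: Vantage compares 9, 7, 5 and picks Basic; Wexler would get 5.
- P2: Vantage compares 3, 9, 4 and picks Plus; Wexler would get 7.
- P3: Vantage compares 1, 4, 1 and picks Plus; Wexler would get 1.
- P4: Vantage compares 6, 7, 3 and picks Plus; Wexler would get 0.
- P5: Vantage compares 11, 3, 3 and picks Basic; Wexler would get 9.
Wexler's induced payoffs are 5, 7, 1, 0, 9, so Wexler commits to P5. Subgame-perfect outcome: (Basic, P5) with payoffs (11, 9).
Now find the simultaneous Nash equilibrium.
Vantage's best replies: P1→Basic; P2→Plus; P3→Plus; P4→Plus; P5→Basic.
Wexler's best replies: Basic→P4; Plus→P2; Deluxe→P5.
The unique mutual best reply is (Plus, P2), giving (9, 7).
Vantage earns 11 sequentially versus 9 at the Nash outcome: better off.

better off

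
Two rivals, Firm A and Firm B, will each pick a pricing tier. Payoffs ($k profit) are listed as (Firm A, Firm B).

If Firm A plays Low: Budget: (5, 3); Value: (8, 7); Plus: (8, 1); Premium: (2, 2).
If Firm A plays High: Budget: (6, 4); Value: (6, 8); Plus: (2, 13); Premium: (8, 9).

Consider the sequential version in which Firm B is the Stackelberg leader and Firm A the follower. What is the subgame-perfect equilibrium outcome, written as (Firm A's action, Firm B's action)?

Solve by backward induction (Firm B leads).
- Budget → Firm A plays High (best of 5, 6); Firm B gets 4.
- Value → Firm A plays Low (best of 8, 6); Firm B gets 7.
- Plus → Firm A plays Low (best of 8, 2); Firm B gets 1.
- Premium → Firm A plays High (best of 2, 8); Firm B gets 9.
Among 4, 7, 1, 9, the best is 9 at Premium. Subgame-perfect outcome: (High, Premium) with payoffs (8, 9).

(High, Premium)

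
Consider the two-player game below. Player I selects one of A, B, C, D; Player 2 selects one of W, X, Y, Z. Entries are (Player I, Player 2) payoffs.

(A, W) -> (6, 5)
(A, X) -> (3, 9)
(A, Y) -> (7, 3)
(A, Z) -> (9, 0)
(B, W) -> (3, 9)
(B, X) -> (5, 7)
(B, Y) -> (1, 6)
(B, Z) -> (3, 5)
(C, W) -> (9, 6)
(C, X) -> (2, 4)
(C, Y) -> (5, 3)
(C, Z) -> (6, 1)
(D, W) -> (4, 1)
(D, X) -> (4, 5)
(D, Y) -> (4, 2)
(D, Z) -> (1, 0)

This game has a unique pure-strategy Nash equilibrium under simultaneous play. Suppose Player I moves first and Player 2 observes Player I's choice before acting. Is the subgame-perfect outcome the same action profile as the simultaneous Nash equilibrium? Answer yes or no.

Backward induction with Player I moving first.
- A → Player 2 plays X (best of 5, 9, 3, 0); Player I gets 3.
- B → Player 2 plays W (best of 9, 7, 6, 5); Player I gets 3.
- C → Player 2 plays W (best of 6, 4, 3, 1); Player I gets 9.
- D → Player 2 plays X (best of 1, 5, 2, 0); Player I gets 4.
Player I's induced payoffs are 3, 3, 9, 4, so Player I commits to C. Subgame-perfect outcome: (C, W) with payoffs (9, 6).
Now find the simultaneous Nash equilibrium.
Player I's best replies: W→C; X→B; Y→A; Z→A.
Player 2's best replies: A→X; B→W; C→W; D→X.
The unique mutual best reply is (C, W), giving (9, 6).
Sequential outcome (C, W) coincides with the Nash profile (C, W).

yes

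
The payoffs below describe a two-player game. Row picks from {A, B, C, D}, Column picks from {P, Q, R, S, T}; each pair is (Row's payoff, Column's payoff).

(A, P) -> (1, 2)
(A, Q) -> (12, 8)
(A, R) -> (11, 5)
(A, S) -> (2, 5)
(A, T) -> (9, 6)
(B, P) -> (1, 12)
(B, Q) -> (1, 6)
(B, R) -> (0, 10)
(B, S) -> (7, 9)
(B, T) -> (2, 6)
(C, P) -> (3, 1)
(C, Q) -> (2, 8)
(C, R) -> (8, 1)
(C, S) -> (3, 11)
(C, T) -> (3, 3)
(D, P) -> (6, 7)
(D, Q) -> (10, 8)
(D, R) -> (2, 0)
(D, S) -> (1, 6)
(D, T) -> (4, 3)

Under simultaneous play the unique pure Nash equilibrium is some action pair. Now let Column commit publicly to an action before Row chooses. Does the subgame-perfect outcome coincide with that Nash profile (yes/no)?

no

Solve by backward induction (Column leads).
- P: BR = D, leader payoff 7.
- Q: BR = A, leader payoff 8.
- R: BR = A, leader payoff 5.
- S: BR = B, leader payoff 9.
- T: BR = A, leader payoff 6.
Maximizing over 7, 8, 5, 9, 6, Column chooses S. Subgame-perfect outcome: (B, S) with payoffs (7, 9).
Under simultaneous play:
Row's best replies: P→D; Q→A; R→A; S→B; T→A.
Column's best replies: A→Q; B→P; C→S; D→Q.
Only (A, Q) has each player best-responding; Nash payoffs (12, 8).
Sequential outcome (B, S) differs from the Nash profile (A, Q).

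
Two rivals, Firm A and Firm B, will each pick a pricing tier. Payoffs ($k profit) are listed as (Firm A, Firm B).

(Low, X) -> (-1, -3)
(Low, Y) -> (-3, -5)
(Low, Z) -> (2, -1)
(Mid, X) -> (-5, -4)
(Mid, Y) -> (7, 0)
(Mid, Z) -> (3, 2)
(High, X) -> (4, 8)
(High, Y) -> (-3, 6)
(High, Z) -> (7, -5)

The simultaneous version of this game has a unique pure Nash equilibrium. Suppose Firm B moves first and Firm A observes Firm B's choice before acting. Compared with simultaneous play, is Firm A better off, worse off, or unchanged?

Work backward from Firm A's decision.
- X: Firm A compares -1, -5, 4 and picks High; Firm B would get 8.
- Y: Firm A compares -3, 7, -3 and picks Mid; Firm B would get 0.
- Z: Firm A compares 2, 3, 7 and picks High; Firm B would get -5.
Firm B's induced payoffs are 8, 0, -5, so Firm B commits to X. Subgame-perfect outcome: (High, X) with payoffs (4, 8).
For the simultaneous game, intersect best replies.
Firm A's best replies: X→High; Y→Mid; Z→High.
Firm B's best replies: Low→Z; Mid→Z; High→X.
The unique mutual best reply is (High, X), giving (4, 8).
Firm A earns 4 sequentially versus 4 at the Nash outcome: unchanged.

unchanged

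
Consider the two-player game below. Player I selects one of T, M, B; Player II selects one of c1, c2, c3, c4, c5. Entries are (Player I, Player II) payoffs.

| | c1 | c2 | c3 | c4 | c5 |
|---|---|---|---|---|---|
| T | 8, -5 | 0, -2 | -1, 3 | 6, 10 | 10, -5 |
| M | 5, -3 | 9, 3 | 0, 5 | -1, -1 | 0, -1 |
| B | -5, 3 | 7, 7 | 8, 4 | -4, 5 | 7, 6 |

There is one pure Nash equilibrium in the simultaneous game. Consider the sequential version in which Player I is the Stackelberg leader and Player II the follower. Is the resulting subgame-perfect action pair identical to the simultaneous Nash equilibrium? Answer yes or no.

no

Backward induction with Player I moving first.
- T: Player II compares -5, -2, 3, 10, -5 and picks c4; Player I would get 6.
- M: Player II compares -3, 3, 5, -1, -1 and picks c3; Player I would get 0.
- B: Player II compares 3, 7, 4, 5, 6 and picks c2; Player I would get 7.
Among 6, 0, 7, the best is 7 at B. Subgame-perfect outcome: (B, c2) with payoffs (7, 7).
For the simultaneous game, intersect best replies.
Player I's best replies: c1→T; c2→M; c3→B; c4→T; c5→T.
Player II's best replies: T→c4; M→c3; B→c2.
Only (T, c4) has each player best-responding; Nash payoffs (6, 10).
Sequential outcome (B, c2) differs from the Nash profile (T, c4).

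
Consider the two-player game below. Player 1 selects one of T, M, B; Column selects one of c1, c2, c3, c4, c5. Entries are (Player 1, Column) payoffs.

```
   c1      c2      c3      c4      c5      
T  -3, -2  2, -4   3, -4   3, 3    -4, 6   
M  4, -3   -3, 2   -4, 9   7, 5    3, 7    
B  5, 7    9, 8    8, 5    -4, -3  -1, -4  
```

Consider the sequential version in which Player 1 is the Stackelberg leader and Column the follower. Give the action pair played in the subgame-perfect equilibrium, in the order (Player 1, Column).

Column best-responds to each possible Player 1 move:
- T: BR = c5, leader payoff -4.
- M: BR = c3, leader payoff -4.
- B: BR = c2, leader payoff 9.
Maximizing over -4, -4, 9, Player 1 chooses B. Subgame-perfect outcome: (B, c2) with payoffs (9, 8).

(B, c2)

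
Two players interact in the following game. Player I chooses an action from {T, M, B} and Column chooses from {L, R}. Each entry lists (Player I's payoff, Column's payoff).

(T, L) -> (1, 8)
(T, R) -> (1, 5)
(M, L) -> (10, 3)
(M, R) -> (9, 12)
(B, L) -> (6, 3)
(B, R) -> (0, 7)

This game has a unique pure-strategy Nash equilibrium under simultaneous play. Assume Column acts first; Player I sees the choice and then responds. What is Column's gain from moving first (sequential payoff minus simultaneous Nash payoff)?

Player I best-responds to each possible Column move:
- L → Player I plays M (best of 1, 10, 6); Column gets 3.
- R → Player I plays M (best of 1, 9, 0); Column gets 12.
Column's induced payoffs are 3, 12, so Column commits to R. Subgame-perfect outcome: (M, R) with payoffs (9, 12).
Under simultaneous play:
Player I's best replies: L→M; R→M.
Column's best replies: T→L; M→R; B→R.
The unique mutual best reply is (M, R), giving (9, 12).
Column's commitment gain: 12 − 12 = 0.

0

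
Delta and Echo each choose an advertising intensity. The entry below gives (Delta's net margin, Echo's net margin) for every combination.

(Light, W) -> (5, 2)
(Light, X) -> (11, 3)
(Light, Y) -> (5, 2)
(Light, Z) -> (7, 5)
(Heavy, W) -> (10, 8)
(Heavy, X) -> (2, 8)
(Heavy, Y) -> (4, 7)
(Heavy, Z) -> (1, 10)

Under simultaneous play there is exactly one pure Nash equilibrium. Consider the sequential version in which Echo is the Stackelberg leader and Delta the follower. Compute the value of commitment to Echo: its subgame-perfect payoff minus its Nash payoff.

3

Delta best-responds to each possible Echo move:
- W: BR = Heavy, leader payoff 8.
- X: BR = Light, leader payoff 3.
- Y: BR = Light, leader payoff 2.
- Z: BR = Light, leader payoff 5.
Maximizing over 8, 3, 2, 5, Echo chooses W. Subgame-perfect outcome: (Heavy, W) with payoffs (10, 8).
Now find the simultaneous Nash equilibrium.
Delta's best replies: W→Heavy; X→Light; Y→Light; Z→Light.
Echo's best replies: Light→Z; Heavy→Z.
The unique mutual best reply is (Light, Z), giving (7, 5).
Echo's commitment gain: 8 − 5 = 3.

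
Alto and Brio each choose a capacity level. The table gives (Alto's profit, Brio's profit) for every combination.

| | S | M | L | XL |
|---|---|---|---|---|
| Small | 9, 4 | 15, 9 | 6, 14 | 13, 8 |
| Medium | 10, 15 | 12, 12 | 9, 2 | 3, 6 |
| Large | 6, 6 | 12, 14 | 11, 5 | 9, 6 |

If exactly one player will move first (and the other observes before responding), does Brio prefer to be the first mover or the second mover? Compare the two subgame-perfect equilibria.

first

If Alto leads: Brio's best replies are Small→L, Medium→S, Large→M; Alto's induced payoffs 6, 10, 12; outcome (Large, M), payoffs (12, 14).
If Brio leads: Alto's best replies are S→Medium, M→Small, L→Large, XL→Small; Brio's induced payoffs 15, 9, 5, 8; outcome (Medium, S), payoffs (10, 15).
Brio gets 15 moving first and 14 moving second, so Brio prefers to move first.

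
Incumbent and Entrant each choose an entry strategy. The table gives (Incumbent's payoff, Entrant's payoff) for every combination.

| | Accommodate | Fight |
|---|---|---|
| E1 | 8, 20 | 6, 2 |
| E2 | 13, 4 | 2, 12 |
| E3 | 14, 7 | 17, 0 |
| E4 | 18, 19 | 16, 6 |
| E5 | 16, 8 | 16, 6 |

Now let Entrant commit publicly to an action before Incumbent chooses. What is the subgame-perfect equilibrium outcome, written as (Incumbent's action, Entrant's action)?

(E4, Accommodate)

Solve by backward induction (Entrant leads).
- Accommodate: Incumbent compares 8, 13, 14, 18, 16 and picks E4; Entrant would get 19.
- Fight: Incumbent compares 6, 2, 17, 16, 16 and picks E3; Entrant would get 0.
Among 19, 0, the best is 19 at Accommodate. Subgame-perfect outcome: (E4, Accommodate) with payoffs (18, 19).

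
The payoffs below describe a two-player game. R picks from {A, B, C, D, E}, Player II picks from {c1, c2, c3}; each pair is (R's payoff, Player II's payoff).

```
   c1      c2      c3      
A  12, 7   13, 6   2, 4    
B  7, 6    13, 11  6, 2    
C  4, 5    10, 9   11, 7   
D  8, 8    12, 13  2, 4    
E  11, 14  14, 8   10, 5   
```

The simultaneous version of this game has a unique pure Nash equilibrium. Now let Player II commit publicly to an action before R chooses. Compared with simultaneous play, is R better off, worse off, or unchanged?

Backward induction with Player II moving first.
- c1: BR = A, leader payoff 7.
- c2: BR = E, leader payoff 8.
- c3: BR = C, leader payoff 7.
Maximizing over 7, 8, 7, Player II chooses c2. Subgame-perfect outcome: (E, c2) with payoffs (14, 8).
Now find the simultaneous Nash equilibrium.
R's best replies: c1→A; c2→E; c3→C.
Player II's best replies: A→c1; B→c2; C→c2; D→c2; E→c1.
The unique mutual best reply is (A, c1), giving (12, 7).
R earns 14 sequentially versus 12 at the Nash outcome: better off.

better off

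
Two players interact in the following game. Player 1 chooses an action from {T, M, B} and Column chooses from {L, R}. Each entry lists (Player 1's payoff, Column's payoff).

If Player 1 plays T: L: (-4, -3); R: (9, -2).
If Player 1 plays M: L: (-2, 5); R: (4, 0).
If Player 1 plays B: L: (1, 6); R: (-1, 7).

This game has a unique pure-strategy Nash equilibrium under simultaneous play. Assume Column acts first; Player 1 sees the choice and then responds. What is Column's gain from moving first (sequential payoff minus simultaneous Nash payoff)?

Backward induction with Column moving first.
- L → Player 1 plays B (best of -4, -2, 1); Column gets 6.
- R → Player 1 plays T (best of 9, 4, -1); Column gets -2.
Maximizing over 6, -2, Column chooses L. Subgame-perfect outcome: (B, L) with payoffs (1, 6).
Under simultaneous play:
Player 1's best replies: L→B; R→T.
Column's best replies: T→R; M→L; B→R.
Only (T, R) has each player best-responding; Nash payoffs (9, -2).
Column's commitment gain: 6 − -2 = 8.

8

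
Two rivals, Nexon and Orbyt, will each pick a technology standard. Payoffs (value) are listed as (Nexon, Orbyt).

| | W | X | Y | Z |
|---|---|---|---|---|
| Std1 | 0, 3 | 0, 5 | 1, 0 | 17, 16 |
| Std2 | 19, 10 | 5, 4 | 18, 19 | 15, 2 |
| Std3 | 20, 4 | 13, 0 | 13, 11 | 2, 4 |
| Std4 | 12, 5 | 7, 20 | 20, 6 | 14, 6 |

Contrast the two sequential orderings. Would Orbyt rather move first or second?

second

If Nexon leads: Orbyt's best replies are Std1→Z, Std2→Y, Std3→Y, Std4→X; Nexon's induced payoffs 17, 18, 13, 7; outcome (Std2, Y), payoffs (18, 19).
If Orbyt leads: Nexon's best replies are W→Std3, X→Std3, Y→Std4, Z→Std1; Orbyt's induced payoffs 4, 0, 6, 16; outcome (Std1, Z), payoffs (17, 16).
Orbyt gets 16 moving first and 19 moving second, so Orbyt prefers to move second.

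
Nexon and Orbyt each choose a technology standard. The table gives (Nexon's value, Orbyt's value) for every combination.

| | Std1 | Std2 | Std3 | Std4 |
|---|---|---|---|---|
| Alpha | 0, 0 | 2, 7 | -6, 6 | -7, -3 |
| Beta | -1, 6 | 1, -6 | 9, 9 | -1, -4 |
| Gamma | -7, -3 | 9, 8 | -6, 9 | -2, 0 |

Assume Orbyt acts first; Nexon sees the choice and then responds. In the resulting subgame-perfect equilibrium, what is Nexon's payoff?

9

Solve by backward induction (Orbyt leads).
- Std1: BR = Alpha, leader payoff 0.
- Std2: BR = Gamma, leader payoff 8.
- Std3: BR = Beta, leader payoff 9.
- Std4: BR = Beta, leader payoff -4.
Maximizing over 0, 8, 9, -4, Orbyt chooses Std3. Subgame-perfect outcome: (Beta, Std3) with payoffs (9, 9).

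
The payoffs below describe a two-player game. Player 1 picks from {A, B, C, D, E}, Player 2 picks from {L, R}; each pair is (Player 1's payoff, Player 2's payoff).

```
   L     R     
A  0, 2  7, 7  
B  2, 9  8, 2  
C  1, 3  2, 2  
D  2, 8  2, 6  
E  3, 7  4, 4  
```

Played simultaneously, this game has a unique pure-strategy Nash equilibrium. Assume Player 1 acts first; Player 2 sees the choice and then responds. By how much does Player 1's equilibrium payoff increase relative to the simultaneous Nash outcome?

Player 2 best-responds to each possible Player 1 move:
- A: BR = R, leader payoff 7.
- B: BR = L, leader payoff 2.
- C: BR = L, leader payoff 1.
- D: BR = L, leader payoff 2.
- E: BR = L, leader payoff 3.
Maximizing over 7, 2, 1, 2, 3, Player 1 chooses A. Subgame-perfect outcome: (A, R) with payoffs (7, 7).
Under simultaneous play:
Player 1's best replies: L→E; R→B.
Player 2's best replies: A→R; B→L; C→L; D→L; E→L.
The unique mutual best reply is (E, L), giving (3, 7).
Player 1's commitment gain: 7 − 3 = 4.

4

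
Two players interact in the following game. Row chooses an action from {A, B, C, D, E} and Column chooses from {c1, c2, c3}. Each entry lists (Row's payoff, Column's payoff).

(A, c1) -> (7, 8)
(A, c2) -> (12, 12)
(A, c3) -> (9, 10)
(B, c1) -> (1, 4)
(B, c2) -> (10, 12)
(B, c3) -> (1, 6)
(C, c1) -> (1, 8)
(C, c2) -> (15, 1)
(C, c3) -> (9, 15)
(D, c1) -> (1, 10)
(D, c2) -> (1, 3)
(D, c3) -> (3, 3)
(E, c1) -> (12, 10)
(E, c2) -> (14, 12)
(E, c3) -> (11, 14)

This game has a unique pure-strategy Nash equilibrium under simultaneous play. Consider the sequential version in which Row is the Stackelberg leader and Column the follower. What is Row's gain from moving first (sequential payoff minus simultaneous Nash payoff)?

1

Solve by backward induction (Row leads).
- A → Column plays c2 (best of 8, 12, 10); Row gets 12.
- B → Column plays c2 (best of 4, 12, 6); Row gets 10.
- C → Column plays c3 (best of 8, 1, 15); Row gets 9.
- D → Column plays c1 (best of 10, 3, 3); Row gets 1.
- E → Column plays c3 (best of 10, 12, 14); Row gets 11.
Maximizing over 12, 10, 9, 1, 11, Row chooses A. Subgame-perfect outcome: (A, c2) with payoffs (12, 12).
Under simultaneous play:
Row's best replies: c1→E; c2→C; c3→E.
Column's best replies: A→c2; B→c2; C→c3; D→c1; E→c3.
Only (E, c3) has each player best-responding; Nash payoffs (11, 14).
Row's commitment gain: 12 − 11 = 1.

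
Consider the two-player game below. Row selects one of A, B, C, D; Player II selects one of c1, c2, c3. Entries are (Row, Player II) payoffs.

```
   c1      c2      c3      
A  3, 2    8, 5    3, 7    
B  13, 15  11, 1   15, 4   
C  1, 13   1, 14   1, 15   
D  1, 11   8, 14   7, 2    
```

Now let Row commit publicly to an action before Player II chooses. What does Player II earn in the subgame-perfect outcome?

15

Player II best-responds to each possible Row move:
- A → Player II plays c3 (best of 2, 5, 7); Row gets 3.
- B → Player II plays c1 (best of 15, 1, 4); Row gets 13.
- C → Player II plays c3 (best of 13, 14, 15); Row gets 1.
- D → Player II plays c2 (best of 11, 14, 2); Row gets 8.
Among 3, 13, 1, 8, the best is 13 at B. Subgame-perfect outcome: (B, c1) with payoffs (13, 15).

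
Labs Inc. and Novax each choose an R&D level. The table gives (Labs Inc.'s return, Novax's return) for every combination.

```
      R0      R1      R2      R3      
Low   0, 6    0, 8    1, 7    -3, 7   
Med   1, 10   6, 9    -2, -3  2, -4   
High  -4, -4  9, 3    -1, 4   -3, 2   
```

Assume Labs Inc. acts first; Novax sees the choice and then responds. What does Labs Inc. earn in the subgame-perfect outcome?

Work backward from Novax's decision.
- Low → Novax plays R1 (best of 6, 8, 7, 7); Labs Inc. gets 0.
- Med → Novax plays R0 (best of 10, 9, -3, -4); Labs Inc. gets 1.
- High → Novax plays R2 (best of -4, 3, 4, 2); Labs Inc. gets -1.
Labs Inc.'s induced payoffs are 0, 1, -1, so Labs Inc. commits to Med. Subgame-perfect outcome: (Med, R0) with payoffs (1, 10).

1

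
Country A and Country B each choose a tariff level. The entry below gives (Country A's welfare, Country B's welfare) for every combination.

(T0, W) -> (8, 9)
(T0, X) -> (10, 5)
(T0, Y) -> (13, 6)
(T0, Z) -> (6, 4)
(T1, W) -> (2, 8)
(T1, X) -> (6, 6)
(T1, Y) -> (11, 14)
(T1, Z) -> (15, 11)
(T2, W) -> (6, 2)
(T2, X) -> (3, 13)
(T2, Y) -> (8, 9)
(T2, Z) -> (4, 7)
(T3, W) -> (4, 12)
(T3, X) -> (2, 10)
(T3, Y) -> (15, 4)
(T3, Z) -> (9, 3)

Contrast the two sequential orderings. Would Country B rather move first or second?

second

If Country A leads: Country B's best replies are T0→W, T1→Y, T2→X, T3→W; Country A's induced payoffs 8, 11, 3, 4; outcome (T1, Y), payoffs (11, 14).
If Country B leads: Country A's best replies are W→T0, X→T0, Y→T3, Z→T1; Country B's induced payoffs 9, 5, 4, 11; outcome (T1, Z), payoffs (15, 11).
Country B gets 11 moving first and 14 moving second, so Country B prefers to move second.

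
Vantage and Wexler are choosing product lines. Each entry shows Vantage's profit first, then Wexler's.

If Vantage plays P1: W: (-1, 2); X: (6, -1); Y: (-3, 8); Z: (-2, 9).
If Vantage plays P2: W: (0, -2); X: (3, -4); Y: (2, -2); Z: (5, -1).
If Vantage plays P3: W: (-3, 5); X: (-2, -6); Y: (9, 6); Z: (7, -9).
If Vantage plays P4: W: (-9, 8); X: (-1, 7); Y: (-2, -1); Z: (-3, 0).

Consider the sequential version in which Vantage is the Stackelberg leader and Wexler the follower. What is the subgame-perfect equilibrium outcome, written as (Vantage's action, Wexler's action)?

(P3, Y)

Backward induction with Vantage moving first.
- P1: Wexler compares 2, -1, 8, 9 and picks Z; Vantage would get -2.
- P2: Wexler compares -2, -4, -2, -1 and picks Z; Vantage would get 5.
- P3: Wexler compares 5, -6, 6, -9 and picks Y; Vantage would get 9.
- P4: Wexler compares 8, 7, -1, 0 and picks W; Vantage would get -9.
Maximizing over -2, 5, 9, -9, Vantage chooses P3. Subgame-perfect outcome: (P3, Y) with payoffs (9, 6).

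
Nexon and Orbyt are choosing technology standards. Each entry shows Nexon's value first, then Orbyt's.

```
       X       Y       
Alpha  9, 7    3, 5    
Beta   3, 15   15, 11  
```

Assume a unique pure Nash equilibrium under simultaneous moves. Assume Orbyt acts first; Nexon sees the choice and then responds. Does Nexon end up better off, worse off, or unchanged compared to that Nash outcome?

Solve by backward induction (Orbyt leads).
- X → Nexon plays Alpha (best of 9, 3); Orbyt gets 7.
- Y → Nexon plays Beta (best of 3, 15); Orbyt gets 11.
Maximizing over 7, 11, Orbyt chooses Y. Subgame-perfect outcome: (Beta, Y) with payoffs (15, 11).
Under simultaneous play:
Nexon's best replies: X→Alpha; Y→Beta.
Orbyt's best replies: Alpha→X; Beta→X.
Only (Alpha, X) has each player best-responding; Nash payoffs (9, 7).
Nexon earns 15 sequentially versus 9 at the Nash outcome: better off.

better off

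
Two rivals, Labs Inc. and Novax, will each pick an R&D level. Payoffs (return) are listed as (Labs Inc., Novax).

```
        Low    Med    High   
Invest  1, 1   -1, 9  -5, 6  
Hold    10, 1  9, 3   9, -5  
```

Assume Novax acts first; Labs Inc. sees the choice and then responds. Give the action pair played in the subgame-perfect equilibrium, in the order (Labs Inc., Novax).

Work backward from Labs Inc.'s decision.
- Low → Labs Inc. plays Hold (best of 1, 10); Novax gets 1.
- Med → Labs Inc. plays Hold (best of -1, 9); Novax gets 3.
- High → Labs Inc. plays Hold (best of -5, 9); Novax gets -5.
Maximizing over 1, 3, -5, Novax chooses Med. Subgame-perfect outcome: (Hold, Med) with payoffs (9, 3).

(Hold, Med)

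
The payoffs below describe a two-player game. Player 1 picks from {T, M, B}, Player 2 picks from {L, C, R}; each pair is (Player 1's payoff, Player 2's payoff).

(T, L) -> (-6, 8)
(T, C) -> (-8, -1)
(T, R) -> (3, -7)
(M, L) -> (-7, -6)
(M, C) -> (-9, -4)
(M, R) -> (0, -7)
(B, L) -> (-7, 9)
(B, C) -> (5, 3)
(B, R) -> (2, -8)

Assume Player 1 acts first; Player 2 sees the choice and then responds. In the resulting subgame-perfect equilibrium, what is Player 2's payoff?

Backward induction with Player 1 moving first.
- T: Player 2 compares 8, -1, -7 and picks L; Player 1 would get -6.
- M: Player 2 compares -6, -4, -7 and picks C; Player 1 would get -9.
- B: Player 2 compares 9, 3, -8 and picks L; Player 1 would get -7.
Player 1's induced payoffs are -6, -9, -7, so Player 1 commits to T. Subgame-perfect outcome: (T, L) with payoffs (-6, 8).

8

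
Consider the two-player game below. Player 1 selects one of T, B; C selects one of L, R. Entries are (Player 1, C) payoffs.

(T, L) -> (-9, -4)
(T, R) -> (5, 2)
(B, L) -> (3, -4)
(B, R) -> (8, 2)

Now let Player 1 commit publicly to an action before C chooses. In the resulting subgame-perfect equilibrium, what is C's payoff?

2

Backward induction with Player 1 moving first.
- T: C compares -4, 2 and picks R; Player 1 would get 5.
- B: C compares -4, 2 and picks R; Player 1 would get 8.
Player 1's induced payoffs are 5, 8, so Player 1 commits to B. Subgame-perfect outcome: (B, R) with payoffs (8, 2).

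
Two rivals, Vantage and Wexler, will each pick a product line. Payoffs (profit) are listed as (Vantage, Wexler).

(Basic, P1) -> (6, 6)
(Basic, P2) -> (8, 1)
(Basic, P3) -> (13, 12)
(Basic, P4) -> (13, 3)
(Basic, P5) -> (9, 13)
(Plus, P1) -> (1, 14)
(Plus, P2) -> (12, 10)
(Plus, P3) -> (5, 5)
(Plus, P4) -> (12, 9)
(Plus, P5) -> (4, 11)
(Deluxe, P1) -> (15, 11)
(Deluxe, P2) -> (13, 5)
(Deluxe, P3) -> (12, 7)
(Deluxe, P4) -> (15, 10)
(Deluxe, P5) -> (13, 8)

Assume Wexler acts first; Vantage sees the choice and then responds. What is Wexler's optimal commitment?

Backward induction with Wexler moving first.
- P1 → Vantage plays Deluxe (best of 6, 1, 15); Wexler gets 11.
- P2 → Vantage plays Deluxe (best of 8, 12, 13); Wexler gets 5.
- P3 → Vantage plays Basic (best of 13, 5, 12); Wexler gets 12.
- P4 → Vantage plays Deluxe (best of 13, 12, 15); Wexler gets 10.
- P5 → Vantage plays Deluxe (best of 9, 4, 13); Wexler gets 8.
Wexler's induced payoffs are 11, 5, 12, 10, 8, so Wexler commits to P3. Subgame-perfect outcome: (Basic, P3) with payoffs (13, 12).

P3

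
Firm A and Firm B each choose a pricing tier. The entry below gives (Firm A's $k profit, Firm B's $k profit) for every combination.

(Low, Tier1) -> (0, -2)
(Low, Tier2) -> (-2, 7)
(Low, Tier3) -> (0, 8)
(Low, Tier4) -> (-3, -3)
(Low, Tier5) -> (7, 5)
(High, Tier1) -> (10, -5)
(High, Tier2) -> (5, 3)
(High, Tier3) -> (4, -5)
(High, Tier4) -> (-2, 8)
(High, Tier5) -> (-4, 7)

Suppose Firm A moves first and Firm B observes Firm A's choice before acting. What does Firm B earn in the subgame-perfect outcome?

8

Backward induction with Firm A moving first.
- Low: BR = Tier3, leader payoff 0.
- High: BR = Tier4, leader payoff -2.
Firm A's induced payoffs are 0, -2, so Firm A commits to Low. Subgame-perfect outcome: (Low, Tier3) with payoffs (0, 8).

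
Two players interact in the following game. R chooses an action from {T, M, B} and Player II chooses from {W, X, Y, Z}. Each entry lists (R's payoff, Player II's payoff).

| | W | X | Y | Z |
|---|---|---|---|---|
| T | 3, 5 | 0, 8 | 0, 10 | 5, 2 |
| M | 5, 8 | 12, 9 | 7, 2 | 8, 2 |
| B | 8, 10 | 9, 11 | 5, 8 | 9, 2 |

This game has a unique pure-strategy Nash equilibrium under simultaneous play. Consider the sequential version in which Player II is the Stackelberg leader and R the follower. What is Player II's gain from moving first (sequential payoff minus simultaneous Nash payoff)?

1

R best-responds to each possible Player II move:
- W → R plays B (best of 3, 5, 8); Player II gets 10.
- X → R plays M (best of 0, 12, 9); Player II gets 9.
- Y → R plays M (best of 0, 7, 5); Player II gets 2.
- Z → R plays B (best of 5, 8, 9); Player II gets 2.
Maximizing over 10, 9, 2, 2, Player II chooses W. Subgame-perfect outcome: (B, W) with payoffs (8, 10).
Now find the simultaneous Nash equilibrium.
R's best replies: W→B; X→M; Y→M; Z→B.
Player II's best replies: T→Y; M→X; B→X.
The unique mutual best reply is (M, X), giving (12, 9).
Player II's commitment gain: 10 − 9 = 1.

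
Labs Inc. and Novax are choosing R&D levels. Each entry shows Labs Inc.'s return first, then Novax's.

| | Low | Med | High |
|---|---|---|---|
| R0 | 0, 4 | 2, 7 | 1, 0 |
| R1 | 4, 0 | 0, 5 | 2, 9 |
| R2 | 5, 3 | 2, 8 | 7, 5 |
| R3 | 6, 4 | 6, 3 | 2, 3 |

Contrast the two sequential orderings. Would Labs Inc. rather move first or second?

second

If Labs Inc. leads: Novax's best replies are R0→Med, R1→High, R2→Med, R3→Low; Labs Inc.'s induced payoffs 2, 2, 2, 6; outcome (R3, Low), payoffs (6, 4).
If Novax leads: Labs Inc.'s best replies are Low→R3, Med→R3, High→R2; Novax's induced payoffs 4, 3, 5; outcome (R2, High), payoffs (7, 5).
Labs Inc. gets 6 moving first and 7 moving second, so Labs Inc. prefers to move second.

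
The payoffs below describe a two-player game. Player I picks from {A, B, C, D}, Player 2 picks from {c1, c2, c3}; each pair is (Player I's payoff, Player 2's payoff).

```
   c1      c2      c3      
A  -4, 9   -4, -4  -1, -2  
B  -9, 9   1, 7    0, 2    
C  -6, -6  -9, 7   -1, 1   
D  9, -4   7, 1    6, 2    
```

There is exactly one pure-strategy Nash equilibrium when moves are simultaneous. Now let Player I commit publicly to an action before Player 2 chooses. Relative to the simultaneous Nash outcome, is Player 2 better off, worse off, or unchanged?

Work backward from Player 2's decision.
- A → Player 2 plays c1 (best of 9, -4, -2); Player I gets -4.
- B → Player 2 plays c1 (best of 9, 7, 2); Player I gets -9.
- C → Player 2 plays c2 (best of -6, 7, 1); Player I gets -9.
- D → Player 2 plays c3 (best of -4, 1, 2); Player I gets 6.
Player I's induced payoffs are -4, -9, -9, 6, so Player I commits to D. Subgame-perfect outcome: (D, c3) with payoffs (6, 2).
For the simultaneous game, intersect best replies.
Player I's best replies: c1→D; c2→D; c3→D.
Player 2's best replies: A→c1; B→c1; C→c2; D→c3.
Only (D, c3) has each player best-responding; Nash payoffs (6, 2).
Player 2 earns 2 sequentially versus 2 at the Nash outcome: unchanged.

unchanged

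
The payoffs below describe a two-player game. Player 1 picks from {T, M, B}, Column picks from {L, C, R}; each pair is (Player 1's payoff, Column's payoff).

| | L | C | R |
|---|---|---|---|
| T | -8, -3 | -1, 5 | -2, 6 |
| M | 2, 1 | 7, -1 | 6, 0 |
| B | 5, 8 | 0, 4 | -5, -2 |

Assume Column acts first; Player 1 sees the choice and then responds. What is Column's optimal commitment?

L

Player 1 best-responds to each possible Column move:
- L: Player 1 compares -8, 2, 5 and picks B; Column would get 8.
- C: Player 1 compares -1, 7, 0 and picks M; Column would get -1.
- R: Player 1 compares -2, 6, -5 and picks M; Column would get 0.
Column's induced payoffs are 8, -1, 0, so Column commits to L. Subgame-perfect outcome: (B, L) with payoffs (5, 8).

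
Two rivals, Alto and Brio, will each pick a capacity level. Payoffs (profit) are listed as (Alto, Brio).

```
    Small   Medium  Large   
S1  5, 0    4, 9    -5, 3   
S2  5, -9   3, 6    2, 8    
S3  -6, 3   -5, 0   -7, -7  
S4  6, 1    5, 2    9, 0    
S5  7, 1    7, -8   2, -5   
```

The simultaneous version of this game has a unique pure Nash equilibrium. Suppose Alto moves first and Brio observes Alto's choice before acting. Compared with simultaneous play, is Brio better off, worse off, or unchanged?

Brio best-responds to each possible Alto move:
- S1: Brio compares 0, 9, 3 and picks Medium; Alto would get 4.
- S2: Brio compares -9, 6, 8 and picks Large; Alto would get 2.
- S3: Brio compares 3, 0, -7 and picks Small; Alto would get -6.
- S4: Brio compares 1, 2, 0 and picks Medium; Alto would get 5.
- S5: Brio compares 1, -8, -5 and picks Small; Alto would get 7.
Alto's induced payoffs are 4, 2, -6, 5, 7, so Alto commits to S5. Subgame-perfect outcome: (S5, Small) with payoffs (7, 1).
Under simultaneous play:
Alto's best replies: Small→S5; Medium→S5; Large→S4.
Brio's best replies: S1→Medium; S2→Large; S3→Small; S4→Medium; S5→Small.
The unique mutual best reply is (S5, Small), giving (7, 1).
Brio earns 1 sequentially versus 1 at the Nash outcome: unchanged.

unchanged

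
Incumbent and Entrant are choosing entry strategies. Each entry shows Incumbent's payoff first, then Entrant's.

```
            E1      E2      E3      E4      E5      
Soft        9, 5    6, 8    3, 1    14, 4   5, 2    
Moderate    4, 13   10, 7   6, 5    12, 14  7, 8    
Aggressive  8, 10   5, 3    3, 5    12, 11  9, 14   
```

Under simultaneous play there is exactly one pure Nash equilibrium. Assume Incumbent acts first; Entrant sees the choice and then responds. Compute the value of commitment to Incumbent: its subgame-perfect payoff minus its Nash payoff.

3

Solve by backward induction (Incumbent leads).
- Soft → Entrant plays E2 (best of 5, 8, 1, 4, 2); Incumbent gets 6.
- Moderate → Entrant plays E4 (best of 13, 7, 5, 14, 8); Incumbent gets 12.
- Aggressive → Entrant plays E5 (best of 10, 3, 5, 11, 14); Incumbent gets 9.
Among 6, 12, 9, the best is 12 at Moderate. Subgame-perfect outcome: (Moderate, E4) with payoffs (12, 14).
Now find the simultaneous Nash equilibrium.
Incumbent's best replies: E1→Soft; E2→Moderate; E3→Moderate; E4→Soft; E5→Aggressive.
Entrant's best replies: Soft→E2; Moderate→E4; Aggressive→E5.
Only (Aggressive, E5) has each player best-responding; Nash payoffs (9, 14).
Incumbent's commitment gain: 12 − 9 = 3.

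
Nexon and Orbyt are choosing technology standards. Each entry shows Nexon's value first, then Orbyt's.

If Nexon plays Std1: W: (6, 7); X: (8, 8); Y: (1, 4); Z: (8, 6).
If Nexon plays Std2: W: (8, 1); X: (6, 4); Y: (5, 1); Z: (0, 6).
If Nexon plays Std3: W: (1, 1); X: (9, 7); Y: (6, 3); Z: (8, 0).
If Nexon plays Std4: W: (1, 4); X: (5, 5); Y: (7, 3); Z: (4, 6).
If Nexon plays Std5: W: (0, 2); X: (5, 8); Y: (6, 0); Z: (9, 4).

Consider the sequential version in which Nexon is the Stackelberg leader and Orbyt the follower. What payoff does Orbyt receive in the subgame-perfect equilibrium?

7

Orbyt best-responds to each possible Nexon move:
- Std1: Orbyt compares 7, 8, 4, 6 and picks X; Nexon would get 8.
- Std2: Orbyt compares 1, 4, 1, 6 and picks Z; Nexon would get 0.
- Std3: Orbyt compares 1, 7, 3, 0 and picks X; Nexon would get 9.
- Std4: Orbyt compares 4, 5, 3, 6 and picks Z; Nexon would get 4.
- Std5: Orbyt compares 2, 8, 0, 4 and picks X; Nexon would get 5.
Maximizing over 8, 0, 9, 4, 5, Nexon chooses Std3. Subgame-perfect outcome: (Std3, X) with payoffs (9, 7).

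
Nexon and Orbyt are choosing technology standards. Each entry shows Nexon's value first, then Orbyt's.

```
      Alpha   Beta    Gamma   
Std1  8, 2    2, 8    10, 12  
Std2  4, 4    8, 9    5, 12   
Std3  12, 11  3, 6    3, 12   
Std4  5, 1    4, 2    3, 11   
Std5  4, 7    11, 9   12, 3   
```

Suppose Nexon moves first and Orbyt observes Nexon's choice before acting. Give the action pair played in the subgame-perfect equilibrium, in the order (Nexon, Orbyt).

Solve by backward induction (Nexon leads).
- Std1: Orbyt compares 2, 8, 12 and picks Gamma; Nexon would get 10.
- Std2: Orbyt compares 4, 9, 12 and picks Gamma; Nexon would get 5.
- Std3: Orbyt compares 11, 6, 12 and picks Gamma; Nexon would get 3.
- Std4: Orbyt compares 1, 2, 11 and picks Gamma; Nexon would get 3.
- Std5: Orbyt compares 7, 9, 3 and picks Beta; Nexon would get 11.
Among 10, 5, 3, 3, 11, the best is 11 at Std5. Subgame-perfect outcome: (Std5, Beta) with payoffs (11, 9).

(Std5, Beta)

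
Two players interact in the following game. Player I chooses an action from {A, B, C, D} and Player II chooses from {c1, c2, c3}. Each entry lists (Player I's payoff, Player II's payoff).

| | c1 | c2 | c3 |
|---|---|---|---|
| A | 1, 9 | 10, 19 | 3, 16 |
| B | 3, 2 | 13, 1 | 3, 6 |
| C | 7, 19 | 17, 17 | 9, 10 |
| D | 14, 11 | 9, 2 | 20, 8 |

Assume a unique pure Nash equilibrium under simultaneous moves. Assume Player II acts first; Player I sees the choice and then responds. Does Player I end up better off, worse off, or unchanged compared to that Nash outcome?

better off

Solve by backward induction (Player II leads).
- c1: Player I compares 1, 3, 7, 14 and picks D; Player II would get 11.
- c2: Player I compares 10, 13, 17, 9 and picks C; Player II would get 17.
- c3: Player I compares 3, 3, 9, 20 and picks D; Player II would get 8.
Among 11, 17, 8, the best is 17 at c2. Subgame-perfect outcome: (C, c2) with payoffs (17, 17).
For the simultaneous game, intersect best replies.
Player I's best replies: c1→D; c2→C; c3→D.
Player II's best replies: A→c2; B→c3; C→c1; D→c1.
The unique mutual best reply is (D, c1), giving (14, 11).
Player I earns 17 sequentially versus 14 at the Nash outcome: better off.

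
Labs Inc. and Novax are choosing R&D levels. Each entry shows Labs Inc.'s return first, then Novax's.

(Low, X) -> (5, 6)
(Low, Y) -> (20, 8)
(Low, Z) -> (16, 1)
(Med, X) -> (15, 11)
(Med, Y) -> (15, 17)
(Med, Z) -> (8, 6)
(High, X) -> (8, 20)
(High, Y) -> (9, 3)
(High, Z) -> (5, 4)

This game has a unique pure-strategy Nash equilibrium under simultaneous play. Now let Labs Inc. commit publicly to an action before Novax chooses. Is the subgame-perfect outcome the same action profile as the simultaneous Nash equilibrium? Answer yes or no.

Solve by backward induction (Labs Inc. leads).
- Low: Novax compares 6, 8, 1 and picks Y; Labs Inc. would get 20.
- Med: Novax compares 11, 17, 6 and picks Y; Labs Inc. would get 15.
- High: Novax compares 20, 3, 4 and picks X; Labs Inc. would get 8.
Among 20, 15, 8, the best is 20 at Low. Subgame-perfect outcome: (Low, Y) with payoffs (20, 8).
Under simultaneous play:
Labs Inc.'s best replies: X→Med; Y→Low; Z→Low.
Novax's best replies: Low→Y; Med→Y; High→X.
The unique mutual best reply is (Low, Y), giving (20, 8).
Sequential outcome (Low, Y) coincides with the Nash profile (Low, Y).

yes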